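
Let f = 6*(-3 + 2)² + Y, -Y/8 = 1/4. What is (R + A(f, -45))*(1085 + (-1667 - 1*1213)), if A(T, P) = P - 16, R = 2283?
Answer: -3988490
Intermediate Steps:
Y = -2 (Y = -8/4 = -8*¼ = -2)
f = 4 (f = 6*(-3 + 2)² - 2 = 6*(-1)² - 2 = 6*1 - 2 = 6 - 2 = 4)
A(T, P) = -16 + P
(R + A(f, -45))*(1085 + (-1667 - 1*1213)) = (2283 + (-16 - 45))*(1085 + (-1667 - 1*1213)) = (2283 - 61)*(1085 + (-1667 - 1213)) = 2222*(1085 - 2880) = 2222*(-1795) = -3988490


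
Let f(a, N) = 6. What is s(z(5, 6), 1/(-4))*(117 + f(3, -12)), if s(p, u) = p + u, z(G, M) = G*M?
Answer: 14637/4 ≈ 3659.3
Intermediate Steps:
s(z(5, 6), 1/(-4))*(117 + f(3, -12)) = (5*6 + 1/(-4))*(117 + 6) = (30 - 1/4)*123 = (119/4)*123 = 14637/4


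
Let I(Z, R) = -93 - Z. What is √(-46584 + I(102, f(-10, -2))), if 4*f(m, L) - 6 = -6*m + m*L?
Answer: I*√46779 ≈ 216.28*I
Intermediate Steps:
f(m, L) = 3/2 - 3*m/2 + L*m/4 (f(m, L) = 3/2 + (-6*m + m*L)/4 = 3/2 + (-6*m + L*m)/4 = 3/2 + (-3*m/2 + L*m/4) = 3/2 - 3*m/2 + L*m/4)
√(-46584 + I(102, f(-10, -2))) = √(-46584 + (-93 - 1*102)) = √(-46584 + (-93 - 102)) = √(-46584 - 195) = √(-46779) = I*√46779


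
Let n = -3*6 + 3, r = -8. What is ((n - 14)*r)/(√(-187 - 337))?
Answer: -116*I*√131/131 ≈ -10.135*I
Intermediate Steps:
n = -15 (n = -18 + 3 = -15)
((n - 14)*r)/(√(-187 - 337)) = ((-15 - 14)*(-8))/(√(-187 - 337)) = (-29*(-8))/(√(-524)) = 232/((2*I*√131)) = 232*(-I*√131/262) = -116*I*√131/131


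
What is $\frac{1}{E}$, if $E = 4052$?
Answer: $\frac{1}{4052} \approx 0.00024679$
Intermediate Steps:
$\frac{1}{E} = \frac{1}{4052}$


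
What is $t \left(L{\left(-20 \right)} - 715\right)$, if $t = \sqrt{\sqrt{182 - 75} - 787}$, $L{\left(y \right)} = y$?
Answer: $- 735 i \sqrt{787 - \sqrt{107}} \approx - 20483.0 i$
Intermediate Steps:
$t = \sqrt{-787 + \sqrt{107}}$ ($t = \sqrt{\sqrt{107} - 787} = \sqrt{-787 + \sqrt{107}} \approx 27.869 i$)
$t \left(L{\left(-20 \right)} - 715\right) = \sqrt{-787 + \sqrt{107}} \left(-20 - 715\right) = \sqrt{-787 + \sqrt{107}} \left(-735\right) = - 735 \sqrt{-787 + \sqrt{107}}$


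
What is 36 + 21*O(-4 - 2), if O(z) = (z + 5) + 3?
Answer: 78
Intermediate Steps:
O(z) = 8 + z (O(z) = (5 + z) + 3 = 8 + z)
36 + 21*O(-4 - 2) = 36 + 21*(8 + (-4 - 2)) = 36 + 21*(8 - 6) = 36 + 21*2 = 36 + 42 = 78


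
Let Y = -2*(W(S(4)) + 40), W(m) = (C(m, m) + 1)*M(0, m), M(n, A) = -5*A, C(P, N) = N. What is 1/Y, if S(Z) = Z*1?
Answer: 1/120 ≈ 0.0083333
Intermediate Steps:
S(Z) = Z
W(m) = -5*m*(1 + m) (W(m) = (m + 1)*(-5*m) = (1 + m)*(-5*m) = -5*m*(1 + m))
Y = 120 (Y = -2*(-5*4*(1 + 4) + 40) = -2*(-5*4*5 + 40) = -2*(-100 + 40) = -2*(-60) = 120)
1/Y = 1/120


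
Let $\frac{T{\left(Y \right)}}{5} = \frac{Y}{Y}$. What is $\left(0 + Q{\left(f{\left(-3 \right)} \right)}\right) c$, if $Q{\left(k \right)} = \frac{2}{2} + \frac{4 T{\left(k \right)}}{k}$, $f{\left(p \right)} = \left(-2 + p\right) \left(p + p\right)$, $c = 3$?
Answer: $5$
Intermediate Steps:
$T{\left(Y \right)} = 5$ ($T{\left(Y \right)} = 5 \frac{Y}{Y} = 5 \cdot 1 = 5$)
$f{\left(p \right)} = 2 p \left(-2 + p\right)$ ($f{\left(p \right)} = \left(-2 + p\right) 2 p = 2 p \left(-2 + p\right)$)
$Q{\left(k \right)} = 1 + \frac{20}{k}$ ($Q{\left(k \right)} = \frac{2}{2} + \frac{4 \cdot 5}{k} = 2 \cdot \frac{1}{2} + \frac{20}{k} = 1 + \frac{20}{k}$)
$\left(0 + Q{\left(f{\left(-3 \right)} \right)}\right) c = \left(0 + \frac{20 + 2 \left(-3\right) \left(-2 - 3\right)}{2 \left(-3\right) \left(-2 - 3\right)}\right) 3 = \left(0 + \frac{20 + 2 \left(-3\right) \left(-5\right)}{2 \left(-3\right) \left(-5\right)}\right) 3 = \left(0 + \frac{20 + 30}{30}\right) 3 = \left(0 + \frac{1}{30} \cdot 50\right) 3 = \left(0 + \frac{5}{3}\right) 3 = \frac{5}{3} \cdot 3 = 5$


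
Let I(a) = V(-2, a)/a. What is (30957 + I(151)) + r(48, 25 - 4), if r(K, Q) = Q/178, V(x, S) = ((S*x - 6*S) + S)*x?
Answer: 5512859/178 ≈ 30971.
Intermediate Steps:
V(x, S) = x*(-5*S + S*x) (V(x, S) = ((-6*S + S*x) + S)*x = (-5*S + S*x)*x = x*(-5*S + S*x))
I(a) = 14 (I(a) = (a*(-2)*(-5 - 2))/a = (a*(-2)*(-7))/a = (14*a)/a = 14)
r(K, Q) = Q/178 (r(K, Q) = Q*(1/178) = Q/178)
(30957 + I(151)) + r(48, 25 - 4) = (30957 + 14) + (25 - 4)/178 = 30971 + (1/178)*21 = 30971 + 21/178 = 5512859/178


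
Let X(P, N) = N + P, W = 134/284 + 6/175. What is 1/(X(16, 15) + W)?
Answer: 24850/782927 ≈ 0.031740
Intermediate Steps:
W = 12577/24850 (W = 134*(1/284) + 6*(1/175) = 67/142 + 6/175 = 12577/24850 ≈ 0.50612)
1/(X(16, 15) + W) = 1/((15 + 16) + 12577/24850) = 1/(31 + 12577/24850) = 1/(782927/24850) = 24850/782927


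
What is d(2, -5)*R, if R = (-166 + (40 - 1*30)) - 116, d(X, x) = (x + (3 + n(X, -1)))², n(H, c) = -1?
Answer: -2448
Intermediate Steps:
d(X, x) = (2 + x)² (d(X, x) = (x + (3 - 1))² = (x + 2)² = (2 + x)²)
R = -272 (R = (-166 + (40 - 30)) - 116 = (-166 + 10) - 116 = -156 - 116 = -272)
d(2, -5)*R = (2 - 5)²*(-272) = (-3)²*(-272) = 9*(-272) = -2448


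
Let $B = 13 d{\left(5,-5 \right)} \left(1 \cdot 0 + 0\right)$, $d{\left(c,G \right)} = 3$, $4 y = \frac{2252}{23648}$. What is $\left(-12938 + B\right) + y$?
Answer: $- \frac{305957261}{23648} \approx -12938.0$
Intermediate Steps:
$y = \frac{563}{23648}$ ($y = \frac{2252 \cdot \frac{1}{23648}}{4} = \frac{1}{4} \cdot \frac{563}{5912} = \frac{563}{23648} \approx 0.023807$)
$B = 0$ ($B = 13 \cdot 3 \left(1 \cdot 0 + 0\right) = 39 \left(0 + 0\right) = 39 \cdot 0 = 0$)
$\left(-12938 + B\right) + y = \left(-12938 + 0\right) + \frac{563}{23648} = -12938 + \frac{563}{23648} = - \frac{305957261}{23648}$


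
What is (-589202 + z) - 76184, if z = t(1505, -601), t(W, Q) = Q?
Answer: -665987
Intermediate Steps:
z = -601
(-589202 + z) - 76184 = (-589202 - 601) - 76184 = -589803 - 76184 = -665987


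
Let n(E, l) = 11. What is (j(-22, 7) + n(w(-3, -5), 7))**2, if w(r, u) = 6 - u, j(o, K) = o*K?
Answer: 20449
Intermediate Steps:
j(o, K) = K*o
(j(-22, 7) + n(w(-3, -5), 7))**2 = (7*(-22) + 11)**2 = (-154 + 11)**2 = (-143)**2 = 20449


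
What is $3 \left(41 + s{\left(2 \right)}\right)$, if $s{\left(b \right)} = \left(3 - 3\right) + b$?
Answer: $129$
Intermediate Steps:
$s{\left(b \right)} = b$ ($s{\left(b \right)} = 0 + b = b$)
$3 \left(41 + s{\left(2 \right)}\right) = 3 \left(41 + 2\right) = 3 \cdot 43 = 129$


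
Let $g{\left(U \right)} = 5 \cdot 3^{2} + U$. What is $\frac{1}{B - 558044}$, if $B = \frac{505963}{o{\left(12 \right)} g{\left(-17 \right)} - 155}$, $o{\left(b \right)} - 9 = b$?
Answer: $- \frac{433}{241127089} \approx -1.7957 \cdot 10^{-6}$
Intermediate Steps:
$o{\left(b \right)} = 9 + b$
$g{\left(U \right)} = 45 + U$ ($g{\left(U \right)} = 5 \cdot 9 + U = 45 + U$)
$B = \frac{505963}{433}$ ($B = \frac{505963}{\left(9 + 12\right) \left(45 - 17\right) - 155} = \frac{505963}{21 \cdot 28 - 155} = \frac{505963}{588 - 155} = \frac{505963}{433} \approx 1168.5$)
$\frac{1}{B - 558044} = \frac{1}{\frac{505963}{433} - 558044} = \frac{1}{- \frac{241127089}{433}} = - \frac{433}{241127089}$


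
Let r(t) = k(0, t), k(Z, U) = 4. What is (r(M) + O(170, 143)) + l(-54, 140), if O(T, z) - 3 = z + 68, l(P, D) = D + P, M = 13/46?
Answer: 304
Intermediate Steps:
M = 13/46 (M = 13*(1/46) = 13/46 ≈ 0.28261)
O(T, z) = 71 + z (O(T, z) = 3 + (z + 68) = 3 + (68 + z) = 71 + z)
r(t) = 4
(r(M) + O(170, 143)) + l(-54, 140) = (4 + (71 + 143)) + (140 - 54) = (4 + 214) + 86 = 218 + 86 = 304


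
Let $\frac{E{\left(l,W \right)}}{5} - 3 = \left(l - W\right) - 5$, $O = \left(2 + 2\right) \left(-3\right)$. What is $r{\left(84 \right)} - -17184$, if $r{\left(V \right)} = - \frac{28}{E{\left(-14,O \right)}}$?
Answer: $\frac{85927}{5} \approx 17185.0$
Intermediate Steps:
$O = -12$ ($O = 4 \left(-3\right) = -12$)
$E{\left(l,W \right)} = -10 - 5 W + 5 l$ ($E{\left(l,W \right)} = 15 + 5 \left(\left(l - W\right) - 5\right) = 15 + 5 \left(-5 + l - W\right) = 15 - \left(25 - 5 l + 5 W\right) = -10 - 5 W + 5 l$)
$r{\left(V \right)} = \frac{7}{5}$ ($r{\left(V \right)} = - \frac{28}{-10 - -60 + 5 \left(-14\right)} = - \frac{28}{-10 + 60 - 70} = - \frac{28}{-20} = \left(-28\right) \left(- \frac{1}{20}\right) = \frac{7}{5}$)
$r{\left(84 \right)} - -17184 = \frac{7}{5} - -17184 = \frac{7}{5} + 17184 = \frac{85927}{5}$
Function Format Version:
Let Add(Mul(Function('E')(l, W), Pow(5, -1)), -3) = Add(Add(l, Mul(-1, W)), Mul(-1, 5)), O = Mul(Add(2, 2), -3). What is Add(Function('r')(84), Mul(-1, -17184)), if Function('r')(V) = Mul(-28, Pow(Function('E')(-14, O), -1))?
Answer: Rational(85927, 5) ≈ 17185.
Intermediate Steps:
O = -12 (O = Mul(4, -3) = -12)
Function('E')(l, W) = Add(-10, Mul(-5, W), Mul(5, l)) (Function('E')(l, W) = Add(15, Mul(5, Add(Add(l, Mul(-1, W)), Mul(-1, 5)))) = Add(15, Mul(5, Add(Add(l, Mul(-1, W)), -5))) = Add(15, Mul(5, Add(-5, l, Mul(-1, W)))) = Add(15, Add(-25, Mul(-5, W), Mul(5, l))) = Add(-10, Mul(-5, W), Mul(5, l)))
Function('r')(V) = Rational(7, 5) (Function('r')(V) = Mul(-28, Pow(Add(-10, Mul(-5, -12), Mul(5, -14)), -1)) = Mul(-28, Pow(Add(-10, 60, -70), -1)) = Mul(-28, Pow(-20, -1)) = Mul(-28, Rational(-1, 20)) = Rational(7, 5))
Add(Function('r')(84), Mul(-1, -17184)) = Add(Rational(7, 5), Mul(-1, -17184)) = Add(Rational(7, 5), 17184) = Rational(85927, 5)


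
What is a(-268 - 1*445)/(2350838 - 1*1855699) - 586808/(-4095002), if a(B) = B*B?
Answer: 1186161799025/1013797597639 ≈ 1.1700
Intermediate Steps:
a(B) = B**2
a(-268 - 1*445)/(2350838 - 1*1855699) - 586808/(-4095002) = (-268 - 1*445)**2/(2350838 - 1*1855699) - 586808/(-4095002) = (-268 - 445)**2/(2350838 - 1855699) - 586808*(-1/4095002) = (-713)**2/495139 + 293404/2047501 = 508369*(1/495139) + 293404/2047501 = 508369/495139 + 293404/2047501 = 1186161799025/1013797597639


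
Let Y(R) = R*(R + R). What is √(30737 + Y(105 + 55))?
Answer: √81937 ≈ 286.25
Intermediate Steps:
Y(R) = 2*R² (Y(R) = R*(2*R) = 2*R²)
√(30737 + Y(105 + 55)) = √(30737 + 2*(105 + 55)²) = √(30737 + 2*160²) = √(30737 + 2*25600) = √(30737 + 51200) = √81937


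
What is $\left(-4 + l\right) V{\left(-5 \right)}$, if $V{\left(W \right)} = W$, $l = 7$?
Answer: $-15$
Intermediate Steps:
$\left(-4 + l\right) V{\left(-5 \right)} = \left(-4 + 7\right) \left(-5\right) = 3 \left(-5\right) = -15$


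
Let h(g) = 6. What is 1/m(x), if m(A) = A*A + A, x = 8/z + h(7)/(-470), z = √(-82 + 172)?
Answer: -21569393925/5785193548 + 16048440225*√10/11570387096 ≈ 0.65779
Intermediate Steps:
z = 3*√10 (z = √90 = 3*√10 ≈ 9.4868)
x = -3/235 + 4*√10/15 (x = 8/((3*√10)) + 6/(-470) = 8*(√10/30) + 6*(-1/470) = 4*√10/15 - 3/235 = -3/235 + 4*√10/15 ≈ 0.83051)
m(A) = A + A² (m(A) = A² + A = A + A²)
1/m(x) = 1/((-3/235 + 4*√10/15)*(1 + (-3/235 + 4*√10/15))) = 1/((-3/235 + 4*√10/15)*(232/235 + 4*√10/15))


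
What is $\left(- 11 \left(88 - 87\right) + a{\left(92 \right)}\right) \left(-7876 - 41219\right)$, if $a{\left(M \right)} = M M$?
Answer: $-415000035$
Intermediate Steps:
$a{\left(M \right)} = M^{2}$
$\left(- 11 \left(88 - 87\right) + a{\left(92 \right)}\right) \left(-7876 - 41219\right) = \left(- 11 \left(88 - 87\right) + 92^{2}\right) \left(-7876 - 41219\right) = \left(\left(-11\right) 1 + 8464\right) \left(-49095\right) = \left(-11 + 8464\right) \left(-49095\right) = 8453 \left(-49095\right) = -415000035$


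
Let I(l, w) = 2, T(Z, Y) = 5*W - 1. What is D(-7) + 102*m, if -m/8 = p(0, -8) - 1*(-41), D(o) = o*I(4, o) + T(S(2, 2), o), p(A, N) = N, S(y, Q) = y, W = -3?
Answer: -26958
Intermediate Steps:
T(Z, Y) = -16 (T(Z, Y) = 5*(-3) - 1 = -15 - 1 = -16)
D(o) = -16 + 2*o (D(o) = o*2 - 16 = 2*o - 16 = -16 + 2*o)
m = -264 (m = -8*(-8 - 1*(-41)) = -8*(-8 + 41) = -8*33 = -264)
D(-7) + 102*m = (-16 + 2*(-7)) + 102*(-264) = (-16 - 14) - 26928 = -30 - 26928 = -26958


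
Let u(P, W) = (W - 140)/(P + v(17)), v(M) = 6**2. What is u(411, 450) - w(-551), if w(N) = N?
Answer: 246607/447 ≈ 551.69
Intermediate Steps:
v(M) = 36
u(P, W) = (-140 + W)/(36 + P) (u(P, W) = (W - 140)/(P + 36) = (-140 + W)/(36 + P))
u(411, 450) - w(-551) = (-140 + 450)/(36 + 411) - 1*(-551) = 310/447 + 551 = 246607/447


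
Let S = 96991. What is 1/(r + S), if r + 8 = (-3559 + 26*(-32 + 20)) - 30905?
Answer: 1/62207 ≈ 1.6075e-5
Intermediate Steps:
r = -34784 (r = -8 + ((-3559 + 26*(-32 + 20)) - 30905) = -8 + ((-3559 + 26*(-12)) - 30905) = -8 + ((-3559 - 312) - 30905) = -8 + (-3871 - 30905) = -8 - 34776 = -34784)
1/(r + S) = 1/(-34784 + 96991) = 1/62207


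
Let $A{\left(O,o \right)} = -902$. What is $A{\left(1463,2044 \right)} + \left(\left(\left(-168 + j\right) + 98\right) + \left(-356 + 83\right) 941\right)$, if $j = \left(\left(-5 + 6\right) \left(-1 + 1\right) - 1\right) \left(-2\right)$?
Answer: $-257863$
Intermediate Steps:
$j = 2$ ($j = \left(1 \cdot 0 - 1\right) \left(-2\right) = \left(0 - 1\right) \left(-2\right) = \left(-1\right) \left(-2\right) = 2$)
$A{\left(1463,2044 \right)} + \left(\left(\left(-168 + j\right) + 98\right) + \left(-356 + 83\right) 941\right) = -902 + \left(\left(\left(-168 + 2\right) + 98\right) + \left(-356 + 83\right) 941\right) = -902 + \left(\left(-166 + 98\right) - 256893\right) = -902 - 256961 = -257863$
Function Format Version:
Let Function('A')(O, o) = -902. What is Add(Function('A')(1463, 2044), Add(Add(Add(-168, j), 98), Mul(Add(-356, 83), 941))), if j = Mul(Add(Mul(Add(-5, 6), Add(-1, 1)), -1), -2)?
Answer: -257863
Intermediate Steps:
j = 2 (j = Mul(Add(Mul(1, 0), -1), -2) = Mul(Add(0, -1), -2) = Mul(-1, -2) = 2)
Add(Function('A')(1463, 2044), Add(Add(Add(-168, j), 98), Mul(Add(-356, 83), 941))) = Add(-902, Add(Add(Add(-168, 2), 98), Mul(Add(-356, 83), 941))) = Add(-902, Add(Add(-166, 98), Mul(-273, 941))) = Add(-902, Add(-68, -256893)) = Add(-902, -256961) = -257863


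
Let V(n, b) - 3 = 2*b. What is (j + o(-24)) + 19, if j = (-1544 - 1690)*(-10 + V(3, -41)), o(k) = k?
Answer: 287821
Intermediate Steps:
V(n, b) = 3 + 2*b
j = 287826 (j = (-1544 - 1690)*(-10 + (3 + 2*(-41))) = -3234*(-10 + (3 - 82)) = -3234*(-10 - 79) = -3234*(-89) = 287826)
(j + o(-24)) + 19 = (287826 - 24) + 19 = 287802 + 19 = 287821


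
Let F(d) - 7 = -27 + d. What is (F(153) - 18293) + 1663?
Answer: -16497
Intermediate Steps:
F(d) = -20 + d (F(d) = 7 + (-27 + d) = -20 + d)
(F(153) - 18293) + 1663 = ((-20 + 153) - 18293) + 1663 = (133 - 18293) + 1663 = -18160 + 1663 = -16497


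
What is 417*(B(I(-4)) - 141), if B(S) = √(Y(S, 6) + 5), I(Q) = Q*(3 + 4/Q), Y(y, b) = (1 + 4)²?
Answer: -58797 + 417*√30 ≈ -56513.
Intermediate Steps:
Y(y, b) = 25 (Y(y, b) = 5² = 25)
B(S) = √30 (B(S) = √(25 + 5) = √30)
417*(B(I(-4)) - 141) = 417*(√30 - 141) = 417*(-141 + √30) = -58797 + 417*√30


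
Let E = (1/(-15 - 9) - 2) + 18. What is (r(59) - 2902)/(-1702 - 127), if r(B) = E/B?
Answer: 4108849/2589864 ≈ 1.5865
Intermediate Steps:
E = 383/24 (E = (1/(-24) - 2) + 18 = (-1/24 - 2) + 18 = -49/24 + 18 = 383/24 ≈ 15.958)
r(B) = 383/(24*B)
(r(59) - 2902)/(-1702 - 127) = ((383/24)/59 - 2902)/(-1702 - 127) = ((383/24)*(1/59) - 2902)/(-1829) = (383/1416 - 2902)*(-1/1829) = -4108849/1416*(-1/1829) = 4108849/2589864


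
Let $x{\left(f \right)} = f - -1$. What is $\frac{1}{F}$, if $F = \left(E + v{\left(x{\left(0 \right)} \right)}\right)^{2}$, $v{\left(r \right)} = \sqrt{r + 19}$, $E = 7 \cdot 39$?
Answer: $\frac{74549}{5551591081} - \frac{1092 \sqrt{5}}{5551591081} \approx 1.2989 \cdot 10^{-5}$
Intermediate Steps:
$E = 273$
$x{\left(f \right)} = 1 + f$ ($x{\left(f \right)} = f + 1 = 1 + f$)
$v{\left(r \right)} = \sqrt{19 + r}$
$F = \left(273 + 2 \sqrt{5}\right)^{2}$ ($F = \left(273 + \sqrt{19 + \left(1 + 0\right)}\right)^{2} = \left(273 + \sqrt{19 + 1}\right)^{2} = \left(273 + \sqrt{20}\right)^{2} = \left(273 + 2 \sqrt{5}\right)^{2} \approx 76991.0$)
$\frac{1}{F} = \frac{1}{74549 + 1092 \sqrt{5}}$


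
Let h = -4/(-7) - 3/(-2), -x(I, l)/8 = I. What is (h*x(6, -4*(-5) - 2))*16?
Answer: -11136/7 ≈ -1590.9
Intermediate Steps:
x(I, l) = -8*I
h = 29/14 (h = -4*(-1/7) - 3*(-1/2) = 4/7 + 3/2 = 29/14 ≈ 2.0714)
(h*x(6, -4*(-5) - 2))*16 = (29*(-8*6)/14)*16 = ((29/14)*(-48))*16 = -696/7*16 = -11136/7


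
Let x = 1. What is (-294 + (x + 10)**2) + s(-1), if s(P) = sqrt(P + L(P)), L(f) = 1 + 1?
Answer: -172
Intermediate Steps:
L(f) = 2
s(P) = sqrt(2 + P) (s(P) = sqrt(P + 2) = sqrt(2 + P))
(-294 + (x + 10)**2) + s(-1) = (-294 + (1 + 10)**2) + sqrt(2 - 1) = (-294 + 11**2) + sqrt(1) = (-294 + 121) + 1 = -173 + 1 = -172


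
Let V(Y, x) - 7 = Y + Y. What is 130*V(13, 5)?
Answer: 4290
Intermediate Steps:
V(Y, x) = 7 + 2*Y (V(Y, x) = 7 + (Y + Y) = 7 + 2*Y)
130*V(13, 5) = 130*(7 + 2*13) = 130*(7 + 26) = 130*33 = 4290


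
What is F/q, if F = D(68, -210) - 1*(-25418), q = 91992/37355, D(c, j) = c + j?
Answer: 236046245/22998 ≈ 10264.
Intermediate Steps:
q = 91992/37355 (q = 91992*(1/37355) = 91992/37355 ≈ 2.4626)
F = 25276 (F = (68 - 210) - 1*(-25418) = -142 + 25418 = 25276)
F/q = 25276/(91992/37355) = 25276*(37355/91992) = 236046245/22998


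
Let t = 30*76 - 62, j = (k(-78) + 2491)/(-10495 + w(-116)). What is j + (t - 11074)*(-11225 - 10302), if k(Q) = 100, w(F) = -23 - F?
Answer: 1983069648433/10402 ≈ 1.9064e+8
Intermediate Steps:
j = -2591/10402 (j = (100 + 2491)/(-10495 + (-23 - 1*(-116))) = 2591/(-10495 + (-23 + 116)) = 2591/(-10495 + 93) = 2591/(-10402) = 2591*(-1/10402) = -2591/10402 ≈ -0.24909)
t = 2218 (t = 2280 - 62 = 2218)
j + (t - 11074)*(-11225 - 10302) = -2591/10402 + (2218 - 11074)*(-11225 - 10302) = -2591/10402 - 8856*(-21527) = -2591/10402 + 190643112 = 1983069648433/10402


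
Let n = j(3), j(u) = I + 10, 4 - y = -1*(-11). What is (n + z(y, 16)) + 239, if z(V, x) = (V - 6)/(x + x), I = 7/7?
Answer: 7987/32 ≈ 249.59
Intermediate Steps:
y = -7 (y = 4 - (-1)*(-11) = 4 - 1*11 = 4 - 11 = -7)
I = 1 (I = 7*(⅐) = 1)
z(V, x) = (-6 + V)/(2*x) (z(V, x) = (-6 + V)/((2*x)) = (-6 + V)*(1/(2*x)) = (-6 + V)/(2*x))
j(u) = 11 (j(u) = 1 + 10 = 11)
n = 11
(n + z(y, 16)) + 239 = (11 + (½)*(-6 - 7)/16) + 239 = (11 + (½)*(1/16)*(-13)) + 239 = (11 - 13/32) + 239 = 339/32 + 239 = 7987/32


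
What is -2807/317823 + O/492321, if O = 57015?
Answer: 5579577766/52156979061 ≈ 0.10698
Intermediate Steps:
-2807/317823 + O/492321 = -2807/317823 + 57015/492321 = -2807*1/317823 + 57015*(1/492321) = -2807/317823 + 19005/164107 = 5579577766/52156979061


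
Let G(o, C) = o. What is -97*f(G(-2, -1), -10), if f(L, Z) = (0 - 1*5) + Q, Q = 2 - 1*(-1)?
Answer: 194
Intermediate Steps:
Q = 3 (Q = 2 + 1 = 3)
f(L, Z) = -2 (f(L, Z) = (0 - 1*5) + 3 = (0 - 5) + 3 = -5 + 3 = -2)
-97*f(G(-2, -1), -10) = -97*(-2) = 194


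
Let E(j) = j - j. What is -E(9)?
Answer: 0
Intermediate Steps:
E(j) = 0
-E(9) = -1*0 = 0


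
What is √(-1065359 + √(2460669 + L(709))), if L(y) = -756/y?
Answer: √(-535535727479 + 709*√1236931017585)/709 ≈ 1031.4*I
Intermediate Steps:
√(-1065359 + √(2460669 + L(709))) = √(-1065359 + √(2460669 - 756/709)) = √(-1065359 + √(1744613565/709)) = √(-1065359 + √1236931017585/709)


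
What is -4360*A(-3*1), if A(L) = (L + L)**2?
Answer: -156960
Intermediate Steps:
A(L) = 4*L**2 (A(L) = (2*L)**2 = 4*L**2)
-4360*A(-3*1) = -17440*(-3*1)**2 = -17440*(-3)**2 = -17440*9 = -4360*36 = -156960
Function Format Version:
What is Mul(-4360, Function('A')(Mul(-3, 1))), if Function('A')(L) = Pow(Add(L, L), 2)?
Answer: -156960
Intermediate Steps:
Function('A')(L) = Mul(4, Pow(L, 2)) (Function('A')(L) = Pow(Mul(2, L), 2) = Mul(4, Pow(L, 2)))
Mul(-4360, Function('A')(Mul(-3, 1))) = Mul(-4360, Mul(4, Pow(Mul(-3, 1), 2))) = Mul(-4360, Mul(4, Pow(-3, 2))) = Mul(-4360, Mul(4, 9)) = Mul(-4360, 36) = -156960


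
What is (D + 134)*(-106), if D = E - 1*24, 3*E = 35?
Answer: -38690/3 ≈ -12897.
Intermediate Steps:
E = 35/3 (E = (1/3)*35 = 35/3 ≈ 11.667)
D = -37/3 (D = 35/3 - 1*24 = 35/3 - 24 = -37/3 ≈ -12.333)
(D + 134)*(-106) = (-37/3 + 134)*(-106) = (365/3)*(-106) = -38690/3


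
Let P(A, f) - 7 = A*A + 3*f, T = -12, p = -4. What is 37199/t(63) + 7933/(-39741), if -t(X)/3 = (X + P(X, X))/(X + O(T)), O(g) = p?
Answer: -9702424917/56008316 ≈ -173.23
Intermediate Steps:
O(g) = -4
P(A, f) = 7 + A² + 3*f (P(A, f) = 7 + (A*A + 3*f) = 7 + (A² + 3*f) = 7 + A² + 3*f)
t(X) = -3*(7 + X² + 4*X)/(-4 + X) (t(X) = -3*(X + (7 + X² + 3*X))/(X - 4) = -3*(7 + X² + 4*X)/(-4 + X))
37199/t(63) + 7933/(-39741) = 37199/((3*(-7 - 1*63² - 4*63)/(-4 + 63))) + 7933/(-39741) = 37199/((3*(-7 - 1*3969 - 252)/59)) + 7933*(-1/39741) = 37199/((3*(1/59)*(-7 - 3969 - 252))) - 7933/39741 = 37199/((3*(1/59)*(-4228))) - 7933/39741 = 37199/(-12684/59) - 7933/39741 = 37199*(-59/12684) - 7933/39741 = -2194741/12684 - 7933/39741 = -9702424917/56008316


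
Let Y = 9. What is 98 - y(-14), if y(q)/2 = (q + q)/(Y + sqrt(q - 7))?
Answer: 1750/17 - 28*I*sqrt(21)/51 ≈ 102.94 - 2.5159*I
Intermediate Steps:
y(q) = 4*q/(9 + sqrt(-7 + q)) (y(q) = 2*((q + q)/(9 + sqrt(q - 7))) = 2*((2*q)/(9 + sqrt(-7 + q))) = 2*(2*q/(9 + sqrt(-7 + q))) = 4*q/(9 + sqrt(-7 + q)))
98 - y(-14) = 98 - 4*(-14)/(9 + sqrt(-7 - 14)) = 98 - 4*(-14)/(9 + sqrt(-21)) = 98 - 4*(-14)/(9 + I*sqrt(21)) = 98 - (-56)/(9 + I*sqrt(21)) = 98 + 56/(9 + I*sqrt(21))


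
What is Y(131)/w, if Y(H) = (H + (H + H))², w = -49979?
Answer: -154449/49979 ≈ -3.0903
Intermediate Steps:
Y(H) = 9*H² (Y(H) = (H + 2*H)² = (3*H)² = 9*H²)
Y(131)/w = (9*131²)/(-49979) = (9*17161)*(-1/49979) = 154449*(-1/49979) = -154449/49979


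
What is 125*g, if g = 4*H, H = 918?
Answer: 459000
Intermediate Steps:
g = 3672 (g = 4*918 = 3672)
125*g = 125*3672 = 459000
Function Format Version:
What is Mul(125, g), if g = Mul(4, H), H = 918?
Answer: 459000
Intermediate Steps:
g = 3672 (g = Mul(4, 918) = 3672)
Mul(125, g) = Mul(125, 3672) = 459000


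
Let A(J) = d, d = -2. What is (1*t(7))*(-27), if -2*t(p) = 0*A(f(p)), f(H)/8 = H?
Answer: 0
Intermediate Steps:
f(H) = 8*H
A(J) = -2
t(p) = 0 (t(p) = -0*(-2) = -1/2*0 = 0)
(1*t(7))*(-27) = (1*0)*(-27) = 0*(-27) = 0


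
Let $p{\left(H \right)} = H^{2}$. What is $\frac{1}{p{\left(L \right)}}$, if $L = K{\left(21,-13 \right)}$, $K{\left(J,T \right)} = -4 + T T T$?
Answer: $\frac{1}{4844401} \approx 2.0642 \cdot 10^{-7}$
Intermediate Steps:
$K{\left(J,T \right)} = -4 + T^{3}$ ($K{\left(J,T \right)} = -4 + T^{2} T = -4 + T^{3}$)
$L = -2201$ ($L = -4 + \left(-13\right)^{3} = -4 - 2197 = -2201$)
$\frac{1}{p{\left(L \right)}} = \frac{1}{\left(-2201\right)^{2}} = \frac{1}{4844401}$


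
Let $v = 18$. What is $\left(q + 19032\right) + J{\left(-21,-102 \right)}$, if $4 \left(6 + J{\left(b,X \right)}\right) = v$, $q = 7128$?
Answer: $\frac{52317}{2} \approx 26159.0$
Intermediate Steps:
$J{\left(b,X \right)} = - \frac{3}{2}$ ($J{\left(b,X \right)} = -6 + \frac{1}{4} \cdot 18 = -6 + \frac{9}{2} = - \frac{3}{2}$)
$\left(q + 19032\right) + J{\left(-21,-102 \right)} = \left(7128 + 19032\right) - \frac{3}{2} = 26160 - \frac{3}{2} = \frac{52317}{2}$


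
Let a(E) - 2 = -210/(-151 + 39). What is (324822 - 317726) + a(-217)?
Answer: 56799/8 ≈ 7099.9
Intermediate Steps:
a(E) = 31/8 (a(E) = 2 - 210/(-151 + 39) = 2 - 210/(-112) = 2 - 210*(-1/112) = 2 + 15/8 = 31/8)
(324822 - 317726) + a(-217) = (324822 - 317726) + 31/8 = 7096 + 31/8 = 56799/8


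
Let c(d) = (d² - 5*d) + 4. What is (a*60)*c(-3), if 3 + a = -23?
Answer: -43680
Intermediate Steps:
a = -26 (a = -3 - 23 = -26)
c(d) = 4 + d² - 5*d
(a*60)*c(-3) = (-26*60)*(4 + (-3)² - 5*(-3)) = -1560*(4 + 9 + 15) = -1560*28 = -43680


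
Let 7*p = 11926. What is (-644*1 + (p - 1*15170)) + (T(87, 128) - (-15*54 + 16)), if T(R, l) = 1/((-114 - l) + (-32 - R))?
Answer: -33650261/2527 ≈ -13316.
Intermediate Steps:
p = 11926/7 (p = (⅐)*11926 = 11926/7 ≈ 1703.7)
T(R, l) = 1/(-146 - R - l)
(-644*1 + (p - 1*15170)) + (T(87, 128) - (-15*54 + 16)) = (-644*1 + (11926/7 - 1*15170)) + (-1/(146 + 87 + 128) - (-15*54 + 16)) = (-644 + (11926/7 - 15170)) + (-1/361 - (-810 + 16)) = (-644 - 94264/7) + (-1*1/361 - 1*(-794)) = -98772/7 + (-1/361 + 794) = -98772/7 + 286633/361 = -33650261/2527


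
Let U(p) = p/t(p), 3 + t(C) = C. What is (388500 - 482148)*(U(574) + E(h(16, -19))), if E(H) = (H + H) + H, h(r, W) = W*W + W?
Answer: -54917060160/571 ≈ -9.6177e+7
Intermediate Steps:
h(r, W) = W + W**2 (h(r, W) = W**2 + W = W + W**2)
t(C) = -3 + C
U(p) = p/(-3 + p)
E(H) = 3*H (E(H) = 2*H + H = 3*H)
(388500 - 482148)*(U(574) + E(h(16, -19))) = (388500 - 482148)*(574/(-3 + 574) + 3*(-19*(1 - 19))) = -93648*(574/571 + 3*(-19*(-18))) = -93648*(574*(1/571) + 3*342) = -93648*(574/571 + 1026) = -93648*586420/571 = -54917060160/571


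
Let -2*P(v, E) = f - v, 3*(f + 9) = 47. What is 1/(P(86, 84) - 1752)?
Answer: -3/5137 ≈ -0.00058400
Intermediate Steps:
f = 20/3 (f = -9 + (⅓)*47 = -9 + 47/3 = 20/3 ≈ 6.6667)
P(v, E) = -10/3 + v/2 (P(v, E) = -(20/3 - v)/2 = -10/3 + v/2)
1/(P(86, 84) - 1752) = 1/((-10/3 + (½)*86) - 1752) = 1/((-10/3 + 43) - 1752) = 1/(119/3 - 1752) = 1/(-5137/3) = -3/5137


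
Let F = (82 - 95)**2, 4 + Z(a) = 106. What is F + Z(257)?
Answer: 271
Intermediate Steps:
Z(a) = 102 (Z(a) = -4 + 106 = 102)
F = 169 (F = (-13)**2 = 169)
F + Z(257) = 169 + 102 = 271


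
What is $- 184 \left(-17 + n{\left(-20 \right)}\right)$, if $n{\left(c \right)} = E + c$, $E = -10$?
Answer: $8648$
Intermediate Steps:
$n{\left(c \right)} = -10 + c$
$- 184 \left(-17 + n{\left(-20 \right)}\right) = - 184 \left(-17 - 30\right) = \left(-184\right) \left(-47\right) = 8648$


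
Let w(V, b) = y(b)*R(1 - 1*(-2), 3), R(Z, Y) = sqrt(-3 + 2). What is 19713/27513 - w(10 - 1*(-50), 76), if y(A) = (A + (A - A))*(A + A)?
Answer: 6571/9171 - 11552*I ≈ 0.7165 - 11552.0*I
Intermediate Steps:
y(A) = 2*A**2 (y(A) = (A + 0)*(2*A) = A*(2*A) = 2*A**2)
R(Z, Y) = I (R(Z, Y) = sqrt(-1) = I)
w(V, b) = 2*I*b**2 (w(V, b) = (2*b**2)*I = 2*I*b**2)
19713/27513 - w(10 - 1*(-50), 76) = 19713/27513 - 2*I*76**2 = 19713*(1/27513) - 2*I*5776 = 6571/9171 - 11552*I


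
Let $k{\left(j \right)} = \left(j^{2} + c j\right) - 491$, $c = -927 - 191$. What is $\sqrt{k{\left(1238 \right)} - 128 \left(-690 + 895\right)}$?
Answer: $\sqrt{121829} \approx 349.04$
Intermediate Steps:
$c = -1118$ ($c = -927 - 191 = -1118$)
$k{\left(j \right)} = -491 + j^{2} - 1118 j$ ($k{\left(j \right)} = \left(j^{2} - 1118 j\right) - 491 = -491 + j^{2} - 1118 j$)
$\sqrt{k{\left(1238 \right)} - 128 \left(-690 + 895\right)} = \sqrt{\left(-491 + 1238^{2} - 1384084\right) - 128 \left(-690 + 895\right)} = \sqrt{\left(-491 + 1532644 - 1384084\right) - 26240} = \sqrt{148069 - 26240} = \sqrt{121829}$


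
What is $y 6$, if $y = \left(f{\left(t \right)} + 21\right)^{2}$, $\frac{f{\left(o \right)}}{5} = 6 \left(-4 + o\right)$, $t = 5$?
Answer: $15606$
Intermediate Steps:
$f{\left(o \right)} = -120 + 30 o$ ($f{\left(o \right)} = 5 \cdot 6 \left(-4 + o\right) = 5 \left(-24 + 6 o\right) = -120 + 30 o$)
$y = 2601$ ($y = \left(\left(-120 + 30 \cdot 5\right) + 21\right)^{2} = \left(\left(-120 + 150\right) + 21\right)^{2} = \left(30 + 21\right)^{2} = 51^{2} = 2601$)
$y 6 = 2601 \cdot 6 = 15606$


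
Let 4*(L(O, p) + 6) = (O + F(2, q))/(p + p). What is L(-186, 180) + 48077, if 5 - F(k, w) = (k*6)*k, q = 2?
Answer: 13844407/288 ≈ 48071.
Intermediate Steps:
F(k, w) = 5 - 6*k**2 (F(k, w) = 5 - k*6*k = 5 - 6*k*k = 5 - 6*k**2)
L(O, p) = -6 + (-19 + O)/(8*p) (L(O, p) = -6 + ((O + (5 - 6*2**2))/(p + p))/4 = -6 + ((O + (5 - 6*4))/((2*p)))/4 = -6 + ((O + (5 - 24))*(1/(2*p)))/4 = -6 + ((O - 19)*(1/(2*p)))/4 = -6 + ((-19 + O)*(1/(2*p)))/4 = -6 + ((-19 + O)/(2*p))/4 = -6 + (-19 + O)/(8*p))
L(-186, 180) + 48077 = (1/8)*(-19 - 186 - 48*180)/180 + 48077 = (1/8)*(1/180)*(-19 - 186 - 8640) + 48077 = (1/8)*(1/180)*(-8845) + 48077 = -1769/288 + 48077 = 13844407/288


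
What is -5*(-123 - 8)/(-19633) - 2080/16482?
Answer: -25816175/161795553 ≈ -0.15956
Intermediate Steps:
-5*(-123 - 8)/(-19633) - 2080/16482 = -5*(-131)*(-1/19633) - 2080*1/16482 = 655*(-1/19633) - 1040/8241 = -655/19633 - 1040/8241 = -25816175/161795553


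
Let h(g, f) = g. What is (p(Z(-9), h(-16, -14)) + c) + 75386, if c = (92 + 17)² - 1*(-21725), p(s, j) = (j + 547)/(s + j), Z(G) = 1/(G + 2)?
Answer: 12312379/113 ≈ 1.0896e+5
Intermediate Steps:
Z(G) = 1/(2 + G)
p(s, j) = (547 + j)/(j + s)
c = 33606 (c = 109² + 21725 = 11881 + 21725 = 33606)
(p(Z(-9), h(-16, -14)) + c) + 75386 = ((547 - 16)/(-16 + 1/(2 - 9)) + 33606) + 75386 = (531/(-16 + 1/(-7)) + 33606) + 75386 = (531/(-16 - ⅐) + 33606) + 75386 = (531/(-113/7) + 33606) + 75386 = (-7/113*531 + 33606) + 75386 = (-3717/113 + 33606) + 75386 = 3793761/113 + 75386 = 12312379/113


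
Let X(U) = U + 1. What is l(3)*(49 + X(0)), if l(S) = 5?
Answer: 250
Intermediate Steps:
X(U) = 1 + U
l(3)*(49 + X(0)) = 5*(49 + (1 + 0)) = 5*(49 + 1) = 5*50 = 250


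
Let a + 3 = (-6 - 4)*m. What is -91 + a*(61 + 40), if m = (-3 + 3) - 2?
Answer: 1626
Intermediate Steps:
m = -2 (m = 0 - 2 = -2)
a = 17 (a = -3 + (-6 - 4)*(-2) = -3 - 10*(-2) = -3 + 20 = 17)
-91 + a*(61 + 40) = -91 + 17*(61 + 40) = -91 + 17*101 = -91 + 1717 = 1626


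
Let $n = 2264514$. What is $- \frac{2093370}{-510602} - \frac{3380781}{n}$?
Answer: $\frac{502372022003}{192710896238} \approx 2.6069$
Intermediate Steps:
$- \frac{2093370}{-510602} - \frac{3380781}{n} = - \frac{2093370}{-510602} - \frac{3380781}{2264514} = \left(-2093370\right) \left(- \frac{1}{510602}\right) - \frac{1126927}{754838} = \frac{1046685}{255301} - \frac{1126927}{754838} = \frac{502372022003}{192710896238}$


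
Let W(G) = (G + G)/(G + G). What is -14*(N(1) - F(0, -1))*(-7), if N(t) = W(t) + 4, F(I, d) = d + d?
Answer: 686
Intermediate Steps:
F(I, d) = 2*d
W(G) = 1 (W(G) = (2*G)/((2*G)) = (2*G)*(1/(2*G)) = 1)
N(t) = 5 (N(t) = 1 + 4 = 5)
-14*(N(1) - F(0, -1))*(-7) = -14*(5 - 2*(-1))*(-7) = -14*(5 - 1*(-2))*(-7) = -14*(5 + 2)*(-7) = -14*7*(-7) = -98*(-7) = 686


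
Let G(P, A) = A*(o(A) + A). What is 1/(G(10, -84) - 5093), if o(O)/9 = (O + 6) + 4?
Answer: 1/57907 ≈ 1.7269e-5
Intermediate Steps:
o(O) = 90 + 9*O (o(O) = 9*((O + 6) + 4) = 9*((6 + O) + 4) = 9*(10 + O) = 90 + 9*O)
G(P, A) = A*(90 + 10*A) (G(P, A) = A*((90 + 9*A) + A) = A*(90 + 10*A))
1/(G(10, -84) - 5093) = 1/(10*(-84)*(9 - 84) - 5093) = 1/(10*(-84)*(-75) - 5093) = 1/(63000 - 5093) = 1/57907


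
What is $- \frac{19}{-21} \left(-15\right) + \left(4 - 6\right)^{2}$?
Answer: $- \frac{67}{7} \approx -9.5714$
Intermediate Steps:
$- \frac{19}{-21} \left(-15\right) + \left(4 - 6\right)^{2} = \left(-19\right) \left(- \frac{1}{21}\right) \left(-15\right) + \left(-2\right)^{2} = \frac{19}{21} \left(-15\right) + 4 = - \frac{95}{7} + 4 = - \frac{67}{7}$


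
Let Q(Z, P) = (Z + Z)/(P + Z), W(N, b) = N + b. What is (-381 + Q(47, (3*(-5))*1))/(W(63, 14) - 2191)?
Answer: 6049/33824 ≈ 0.17884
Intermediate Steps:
Q(Z, P) = 2*Z/(P + Z) (Q(Z, P) = (2*Z)/(P + Z) = 2*Z/(P + Z))
(-381 + Q(47, (3*(-5))*1))/(W(63, 14) - 2191) = (-381 + 2*47/((3*(-5))*1 + 47))/((63 + 14) - 2191) = (-381 + 2*47/(-15*1 + 47))/(77 - 2191) = (-381 + 2*47/(-15 + 47))/(-2114) = (-381 + 2*47/32)*(-1/2114) = (-381 + 2*47*(1/32))*(-1/2114) = (-381 + 47/16)*(-1/2114) = -6049/16*(-1/2114) = 6049/33824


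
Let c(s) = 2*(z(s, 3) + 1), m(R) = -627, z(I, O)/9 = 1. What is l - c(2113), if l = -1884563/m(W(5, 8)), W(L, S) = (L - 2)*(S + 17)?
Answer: 1872023/627 ≈ 2985.7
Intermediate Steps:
W(L, S) = (-2 + L)*(17 + S)
z(I, O) = 9 (z(I, O) = 9*1 = 9)
c(s) = 20 (c(s) = 2*(9 + 1) = 2*10 = 20)
l = 1884563/627 (l = -1884563/(-627) = -1884563*(-1/627) = 1884563/627 ≈ 3005.7)
l - c(2113) = 1884563/627 - 1*20 = 1884563/627 - 20 = 1872023/627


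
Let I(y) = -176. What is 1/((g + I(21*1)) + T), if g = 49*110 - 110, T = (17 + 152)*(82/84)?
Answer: 42/221297 ≈ 0.00018979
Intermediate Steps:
T = 6929/42 (T = 169*(82*(1/84)) = 169*(41/42) = 6929/42 ≈ 164.98)
g = 5280 (g = 5390 - 110 = 5280)
1/((g + I(21*1)) + T) = 1/((5280 - 176) + 6929/42) = 1/(5104 + 6929/42) = 1/(221297/42) = 42/221297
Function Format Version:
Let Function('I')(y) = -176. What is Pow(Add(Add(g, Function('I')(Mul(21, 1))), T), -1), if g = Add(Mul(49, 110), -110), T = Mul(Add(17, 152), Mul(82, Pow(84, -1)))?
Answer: Rational(42, 221297) ≈ 0.00018979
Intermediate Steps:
T = Rational(6929, 42) (T = Mul(169, Mul(82, Rational(1, 84))) = Mul(169, Rational(41, 42)) = Rational(6929, 42) ≈ 164.98)
g = 5280 (g = Add(5390, -110) = 5280)
Pow(Add(Add(g, Function('I')(Mul(21, 1))), T), -1) = Pow(Add(Add(5280, -176), Rational(6929, 42)), -1) = Pow(Add(5104, Rational(6929, 42)), -1) = Pow(Rational(221297, 42), -1) = Rational(42, 221297)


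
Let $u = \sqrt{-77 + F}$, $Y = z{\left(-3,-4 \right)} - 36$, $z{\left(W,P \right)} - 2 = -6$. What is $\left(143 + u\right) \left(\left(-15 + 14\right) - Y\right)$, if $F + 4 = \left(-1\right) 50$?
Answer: $5577 + 39 i \sqrt{131} \approx 5577.0 + 446.38 i$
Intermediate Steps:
$z{\left(W,P \right)} = -4$ ($z{\left(W,P \right)} = 2 - 6 = -4$)
$F = -54$ ($F = -4 - 50 = -54$)
$Y = -40$ ($Y = -4 - 36 = -40$)
$u = i \sqrt{131}$ ($u = \sqrt{-77 - 54} = \sqrt{-131} = i \sqrt{131} \approx 11.446 i$)
$\left(143 + u\right) \left(\left(-15 + 14\right) - Y\right) = \left(143 + i \sqrt{131}\right) \left(\left(-15 + 14\right) - -40\right) = \left(143 + i \sqrt{131}\right) \left(-1 + 40\right) = \left(143 + i \sqrt{131}\right) 39 = 5577 + 39 i \sqrt{131}$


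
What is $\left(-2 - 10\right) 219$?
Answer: $-2628$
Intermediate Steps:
$\left(-2 - 10\right) 219 = \left(-12\right) 219 = -2628$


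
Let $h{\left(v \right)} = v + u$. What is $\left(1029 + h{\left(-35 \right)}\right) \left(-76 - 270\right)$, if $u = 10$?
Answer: $-347384$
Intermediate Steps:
$h{\left(v \right)} = 10 + v$ ($h{\left(v \right)} = v + 10 = 10 + v$)
$\left(1029 + h{\left(-35 \right)}\right) \left(-76 - 270\right) = \left(1029 + \left(10 - 35\right)\right) \left(-76 - 270\right) = \left(1029 - 25\right) \left(-76 - 270\right) = 1004 \left(-346\right) = -347384$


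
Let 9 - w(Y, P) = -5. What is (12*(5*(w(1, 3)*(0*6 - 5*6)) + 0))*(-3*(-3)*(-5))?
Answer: 1134000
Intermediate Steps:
w(Y, P) = 14 (w(Y, P) = 9 - 1*(-5) = 9 + 5 = 14)
(12*(5*(w(1, 3)*(0*6 - 5*6)) + 0))*(-3*(-3)*(-5)) = (12*(5*(14*(0*6 - 5*6)) + 0))*(-3*(-3)*(-5)) = (12*(5*(14*(0 - 30)) + 0))*(9*(-5)) = (12*(5*(14*(-30)) + 0))*(-45) = (12*(5*(-420) + 0))*(-45) = (12*(-2100 + 0))*(-45) = (12*(-2100))*(-45) = -25200*(-45) = 1134000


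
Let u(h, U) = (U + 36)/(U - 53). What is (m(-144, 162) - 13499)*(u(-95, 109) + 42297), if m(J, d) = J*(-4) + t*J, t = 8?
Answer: -33340536275/56 ≈ -5.9537e+8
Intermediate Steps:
u(h, U) = (36 + U)/(-53 + U)
m(J, d) = 4*J (m(J, d) = J*(-4) + 8*J = -4*J + 8*J = 4*J)
(m(-144, 162) - 13499)*(u(-95, 109) + 42297) = (4*(-144) - 13499)*((36 + 109)/(-53 + 109) + 42297) = (-576 - 13499)*(145/56 + 42297) = -14075*((1/56)*145 + 42297) = -14075*(145/56 + 42297) = -14075*2368777/56 = -33340536275/56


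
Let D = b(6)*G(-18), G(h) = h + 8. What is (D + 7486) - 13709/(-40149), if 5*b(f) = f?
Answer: 300087335/40149 ≈ 7474.3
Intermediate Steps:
b(f) = f/5
G(h) = 8 + h
D = -12 (D = ((⅕)*6)*(8 - 18) = (6/5)*(-10) = -12)
(D + 7486) - 13709/(-40149) = (-12 + 7486) - 13709/(-40149) = 7474 - 13709*(-1)/40149 = 7474 - 1*(-13709/40149) = 7474 + 13709/40149 = 300087335/40149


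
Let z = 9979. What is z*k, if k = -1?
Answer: -9979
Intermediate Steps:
z*k = 9979*(-1) = -9979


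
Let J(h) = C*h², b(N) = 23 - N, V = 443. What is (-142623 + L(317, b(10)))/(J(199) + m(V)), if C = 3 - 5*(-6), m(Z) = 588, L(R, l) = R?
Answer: -142306/1307421 ≈ -0.10884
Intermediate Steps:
C = 33 (C = 3 + 30 = 33)
J(h) = 33*h²
(-142623 + L(317, b(10)))/(J(199) + m(V)) = (-142623 + 317)/(33*199² + 588) = -142306/(33*39601 + 588) = -142306/(1306833 + 588) = -142306/1307421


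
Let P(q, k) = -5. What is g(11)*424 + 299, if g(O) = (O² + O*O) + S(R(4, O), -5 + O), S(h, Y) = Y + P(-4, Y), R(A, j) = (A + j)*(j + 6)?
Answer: 103331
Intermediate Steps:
R(A, j) = (6 + j)*(A + j) (R(A, j) = (A + j)*(6 + j) = (6 + j)*(A + j))
S(h, Y) = -5 + Y (S(h, Y) = Y - 5 = -5 + Y)
g(O) = -10 + O + 2*O² (g(O) = (O² + O*O) + (-5 + (-5 + O)) = (O² + O²) + (-10 + O) = 2*O² + (-10 + O) = -10 + O + 2*O²)
g(11)*424 + 299 = (-10 + 11 + 2*11²)*424 + 299 = (-10 + 11 + 2*121)*424 + 299 = (-10 + 11 + 242)*424 + 299 = 243*424 + 299 = 103032 + 299 = 103331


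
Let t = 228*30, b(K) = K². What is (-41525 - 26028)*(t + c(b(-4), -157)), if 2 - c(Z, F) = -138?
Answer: -471519940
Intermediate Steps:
c(Z, F) = 140 (c(Z, F) = 2 - 1*(-138) = 2 + 138 = 140)
t = 6840
(-41525 - 26028)*(t + c(b(-4), -157)) = (-41525 - 26028)*(6840 + 140) = -67553*6980 = -471519940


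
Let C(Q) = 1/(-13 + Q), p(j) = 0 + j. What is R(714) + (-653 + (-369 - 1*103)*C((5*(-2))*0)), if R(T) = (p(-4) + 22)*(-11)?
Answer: -10591/13 ≈ -814.69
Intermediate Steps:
p(j) = j
R(T) = -198 (R(T) = (-4 + 22)*(-11) = 18*(-11) = -198)
R(714) + (-653 + (-369 - 1*103)*C((5*(-2))*0)) = -198 + (-653 + (-369 - 1*103)/(-13 + (5*(-2))*0)) = -198 + (-653 + (-369 - 103)/(-13 - 10*0)) = -198 + (-653 - 472/(-13 + 0)) = -198 + (-653 - 472/(-13)) = -198 + (-653 - 472*(-1/13)) = -198 + (-653 + 472/13) = -198 - 8017/13 = -10591/13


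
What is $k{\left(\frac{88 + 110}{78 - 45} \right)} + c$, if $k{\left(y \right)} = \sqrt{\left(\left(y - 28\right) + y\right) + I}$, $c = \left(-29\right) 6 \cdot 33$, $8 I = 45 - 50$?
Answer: $-5742 + \frac{i \sqrt{266}}{4} \approx -5742.0 + 4.0774 i$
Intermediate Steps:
$I = - \frac{5}{8}$ ($I = \frac{45 - 50}{8} = \frac{1}{8} \left(-5\right) = - \frac{5}{8} \approx -0.625$)
$c = -5742$ ($c = \left(-174\right) 33 = -5742$)
$k{\left(y \right)} = \sqrt{- \frac{229}{8} + 2 y}$ ($k{\left(y \right)} = \sqrt{\left(\left(y - 28\right) + y\right) - \frac{5}{8}} = \sqrt{\left(\left(-28 + y\right) + y\right) - \frac{5}{8}} = \sqrt{\left(-28 + 2 y\right) - \frac{5}{8}} = \sqrt{- \frac{229}{8} + 2 y}$)
$k{\left(\frac{88 + 110}{78 - 45} \right)} + c = \frac{\sqrt{-458 + 32 \frac{88 + 110}{78 - 45}}}{4} - 5742 = \frac{\sqrt{-458 + 32 \cdot \frac{198}{33}}}{4} - 5742 = \frac{\sqrt{-458 + 32 \cdot 198 \cdot \frac{1}{33}}}{4} - 5742 = \frac{\sqrt{-458 + 32 \cdot 6}}{4} - 5742 = \frac{\sqrt{-458 + 192}}{4} - 5742 = \frac{\sqrt{-266}}{4} - 5742 = \frac{i \sqrt{266}}{4} - 5742 = -5742 + \frac{i \sqrt{266}}{4}$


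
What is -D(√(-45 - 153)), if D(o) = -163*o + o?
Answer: 486*I*√22 ≈ 2279.5*I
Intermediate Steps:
D(o) = -162*o
-D(√(-45 - 153)) = -(-162)*√(-45 - 153) = -(-162)*√(-198) = -(-162)*3*I*√22 = -(-486)*I*√22 = 486*I*√22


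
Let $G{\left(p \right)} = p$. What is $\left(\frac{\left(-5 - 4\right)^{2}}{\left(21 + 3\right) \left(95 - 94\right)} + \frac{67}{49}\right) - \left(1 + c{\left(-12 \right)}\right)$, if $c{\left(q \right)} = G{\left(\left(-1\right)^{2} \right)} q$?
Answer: $\frac{6171}{392} \approx 15.742$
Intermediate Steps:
$c{\left(q \right)} = q$ ($c{\left(q \right)} = \left(-1\right)^{2} q = 1 q = q$)
$\left(\frac{\left(-5 - 4\right)^{2}}{\left(21 + 3\right) \left(95 - 94\right)} + \frac{67}{49}\right) - \left(1 + c{\left(-12 \right)}\right) = \left(\frac{\left(-5 - 4\right)^{2}}{\left(21 + 3\right) \left(95 - 94\right)} + \frac{67}{49}\right) - -11 = \left(\frac{\left(-9\right)^{2}}{24 \cdot 1} + 67 \cdot \frac{1}{49}\right) + \left(-1 + 12\right) = \left(\frac{81}{24} + \frac{67}{49}\right) + 11 = \left(81 \cdot \frac{1}{24} + \frac{67}{49}\right) + 11 = \left(\frac{27}{8} + \frac{67}{49}\right) + 11 = \frac{1859}{392} + 11 = \frac{6171}{392}$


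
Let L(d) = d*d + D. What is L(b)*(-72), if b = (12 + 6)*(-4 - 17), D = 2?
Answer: -10287792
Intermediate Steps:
b = -378 (b = 18*(-21) = -378)
L(d) = 2 + d² (L(d) = d*d + 2 = d² + 2 = 2 + d²)
L(b)*(-72) = (2 + (-378)²)*(-72) = (2 + 142884)*(-72) = 142886*(-72) = -10287792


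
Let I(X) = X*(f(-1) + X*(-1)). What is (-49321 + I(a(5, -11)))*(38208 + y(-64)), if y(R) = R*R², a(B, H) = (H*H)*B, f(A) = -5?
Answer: 93688328256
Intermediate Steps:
a(B, H) = B*H² (a(B, H) = H²*B = B*H²)
y(R) = R³
I(X) = X*(-5 - X) (I(X) = X*(-5 + X*(-1)) = X*(-5 - X))
(-49321 + I(a(5, -11)))*(38208 + y(-64)) = (-49321 - 5*(-11)²*(5 + 5*(-11)²))*(38208 + (-64)³) = (-49321 - 5*121*(5 + 5*121))*(38208 - 262144) = (-49321 - 1*605*(5 + 605))*(-223936) = (-49321 - 1*605*610)*(-223936) = (-49321 - 369050)*(-223936) = -418371*(-223936) = 93688328256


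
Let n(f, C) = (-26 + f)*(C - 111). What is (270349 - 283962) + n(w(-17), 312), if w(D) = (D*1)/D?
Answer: -18638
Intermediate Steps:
w(D) = 1 (w(D) = D/D = 1)
n(f, C) = (-111 + C)*(-26 + f) (n(f, C) = (-26 + f)*(-111 + C) = (-111 + C)*(-26 + f))
(270349 - 283962) + n(w(-17), 312) = (270349 - 283962) + (2886 - 111*1 - 26*312 + 312*1) = -13613 + (2886 - 111 - 8112 + 312) = -13613 - 5025 = -18638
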